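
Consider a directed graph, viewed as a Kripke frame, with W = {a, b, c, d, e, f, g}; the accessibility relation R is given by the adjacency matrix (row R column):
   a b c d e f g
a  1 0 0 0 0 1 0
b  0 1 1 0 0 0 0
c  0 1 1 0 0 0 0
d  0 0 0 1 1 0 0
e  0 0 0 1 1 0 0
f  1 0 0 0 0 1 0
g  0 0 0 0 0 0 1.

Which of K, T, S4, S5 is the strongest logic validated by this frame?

Reflexive (axiom T): yes — every world is R-related to itself.
Transitive (axiom 4): yes — every two-step R-path is closed by a direct edge.
Euclidean (axiom 5): yes — any two successors of a common world are R-related.
So F validates K, T, S4, S5. The strongest is S5.

S5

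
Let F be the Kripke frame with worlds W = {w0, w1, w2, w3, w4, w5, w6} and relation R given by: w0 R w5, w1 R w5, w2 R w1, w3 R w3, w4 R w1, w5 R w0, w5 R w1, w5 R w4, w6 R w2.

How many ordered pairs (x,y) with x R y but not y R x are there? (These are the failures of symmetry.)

Enumerating: (w2,w1), (w4,w1), (w5,w4), (w6,w2).

4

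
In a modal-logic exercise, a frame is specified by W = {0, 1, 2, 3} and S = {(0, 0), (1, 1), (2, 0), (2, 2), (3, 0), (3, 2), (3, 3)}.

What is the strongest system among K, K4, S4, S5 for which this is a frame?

S4

Transitive (axiom 4): yes — every two-step S-path is closed by a direct edge.
Reflexive (axiom T): yes — every world is S-related to itself.
Euclidean (axiom 5): no — 3 S 0 and 3 S 2, but not 0 S 2.
So F validates K, K4, S4; S5 would additionally require S to be Euclidean. The strongest is S4.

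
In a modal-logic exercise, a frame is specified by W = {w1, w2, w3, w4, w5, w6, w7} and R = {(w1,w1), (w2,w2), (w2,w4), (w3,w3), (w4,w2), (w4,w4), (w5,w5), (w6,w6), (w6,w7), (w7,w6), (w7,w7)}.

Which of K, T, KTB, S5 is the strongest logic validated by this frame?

S5

Reflexive (axiom T): yes — every world is R-related to itself.
Symmetric (axiom B): yes — every pair in R has its reverse in R.
Euclidean (axiom 5): yes — any two successors of a common world are R-related.
So F validates K, T, KTB, S5. The strongest is S5.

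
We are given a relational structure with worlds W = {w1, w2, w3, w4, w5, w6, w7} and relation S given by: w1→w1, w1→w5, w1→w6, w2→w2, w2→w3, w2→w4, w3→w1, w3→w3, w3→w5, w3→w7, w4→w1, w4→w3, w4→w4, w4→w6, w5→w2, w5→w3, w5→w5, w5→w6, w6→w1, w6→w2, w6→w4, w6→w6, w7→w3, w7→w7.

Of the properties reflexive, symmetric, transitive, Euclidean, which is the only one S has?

reflexive

Reflexive: yes — every world is S-related to itself.
Symmetric: no — w1 S w5 but not w5 S w1.
Transitive: no — w1 S w5 and w5 S w2, but not w1 S w2.
Euclidean: no — w1 S w6 and w1 S w5, but not w6 S w5.
Only reflexive holds.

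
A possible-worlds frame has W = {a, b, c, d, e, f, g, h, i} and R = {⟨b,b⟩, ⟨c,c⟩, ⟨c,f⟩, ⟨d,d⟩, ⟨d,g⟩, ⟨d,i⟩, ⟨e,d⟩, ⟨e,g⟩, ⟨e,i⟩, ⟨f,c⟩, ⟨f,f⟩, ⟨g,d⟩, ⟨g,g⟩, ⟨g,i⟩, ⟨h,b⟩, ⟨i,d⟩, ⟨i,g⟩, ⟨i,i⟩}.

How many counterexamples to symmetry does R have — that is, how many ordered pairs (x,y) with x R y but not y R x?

4

Enumerating: (e,d), (e,g), (e,i), (h,b).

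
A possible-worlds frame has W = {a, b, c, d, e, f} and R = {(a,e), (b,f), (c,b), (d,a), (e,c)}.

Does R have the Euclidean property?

Euclidean: no — a R e and a R e, but not e R e.

No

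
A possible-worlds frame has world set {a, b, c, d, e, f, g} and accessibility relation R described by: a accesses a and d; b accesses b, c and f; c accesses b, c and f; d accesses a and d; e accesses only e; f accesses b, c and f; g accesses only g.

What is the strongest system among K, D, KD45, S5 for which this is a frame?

S5

Serial (axiom D): yes — every world has a successor (e.g. a R a).
Euclidean (axiom 5): yes — any two successors of a common world are R-related.
Transitive (axiom 4): yes — every two-step R-path is closed by a direct edge.
Reflexive (axiom T): yes — every world is R-related to itself.
So F validates K, D, KD45, S5. The strongest is S5.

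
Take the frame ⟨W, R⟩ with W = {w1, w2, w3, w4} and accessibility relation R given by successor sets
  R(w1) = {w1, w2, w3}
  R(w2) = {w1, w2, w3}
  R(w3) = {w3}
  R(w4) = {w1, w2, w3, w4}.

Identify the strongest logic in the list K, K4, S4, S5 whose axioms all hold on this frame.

S4

Transitive (axiom 4): yes — every two-step R-path is closed by a direct edge.
Reflexive (axiom T): yes — every world is R-related to itself.
Euclidean (axiom 5): no — w1 R w3 and w1 R w2, but not w3 R w2.
So F validates K, K4, S4; S5 would additionally require R to be Euclidean. The strongest is S4.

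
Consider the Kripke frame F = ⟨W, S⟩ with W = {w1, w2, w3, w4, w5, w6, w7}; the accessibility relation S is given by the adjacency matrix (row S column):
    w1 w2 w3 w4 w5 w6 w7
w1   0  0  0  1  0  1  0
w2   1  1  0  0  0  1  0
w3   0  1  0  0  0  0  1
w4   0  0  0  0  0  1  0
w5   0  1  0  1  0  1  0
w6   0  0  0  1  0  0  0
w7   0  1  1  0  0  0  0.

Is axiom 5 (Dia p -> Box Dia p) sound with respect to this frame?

Axiom 5 corresponds to the accessibility relation being Euclidean.
Euclidean: no — w2 S w6 and w2 S w1, but not w6 S w1.

No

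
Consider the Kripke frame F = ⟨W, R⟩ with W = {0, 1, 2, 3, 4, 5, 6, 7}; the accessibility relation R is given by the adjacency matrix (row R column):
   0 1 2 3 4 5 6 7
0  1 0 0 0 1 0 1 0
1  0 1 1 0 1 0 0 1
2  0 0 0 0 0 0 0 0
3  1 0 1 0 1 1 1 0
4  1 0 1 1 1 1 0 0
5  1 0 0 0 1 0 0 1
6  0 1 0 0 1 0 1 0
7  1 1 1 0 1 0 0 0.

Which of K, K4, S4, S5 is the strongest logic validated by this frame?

Transitive (axiom 4): no — 0 R 4 and 4 R 2, but not 0 R 2.
Reflexive (axiom T): no — 2 is not related to itself.
Euclidean (axiom 5): no — 0 R 4 and 0 R 6, but not 4 R 6.
So F validates K; K4 would additionally require R to be transitive. The strongest is K.

K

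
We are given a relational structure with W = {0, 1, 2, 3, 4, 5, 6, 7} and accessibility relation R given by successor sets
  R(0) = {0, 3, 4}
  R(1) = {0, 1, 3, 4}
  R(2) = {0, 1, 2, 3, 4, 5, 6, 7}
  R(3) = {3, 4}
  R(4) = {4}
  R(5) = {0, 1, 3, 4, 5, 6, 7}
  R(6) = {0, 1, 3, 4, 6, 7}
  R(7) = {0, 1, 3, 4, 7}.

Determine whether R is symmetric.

No

Symmetric: no — 0 R 3 but not 3 R 0.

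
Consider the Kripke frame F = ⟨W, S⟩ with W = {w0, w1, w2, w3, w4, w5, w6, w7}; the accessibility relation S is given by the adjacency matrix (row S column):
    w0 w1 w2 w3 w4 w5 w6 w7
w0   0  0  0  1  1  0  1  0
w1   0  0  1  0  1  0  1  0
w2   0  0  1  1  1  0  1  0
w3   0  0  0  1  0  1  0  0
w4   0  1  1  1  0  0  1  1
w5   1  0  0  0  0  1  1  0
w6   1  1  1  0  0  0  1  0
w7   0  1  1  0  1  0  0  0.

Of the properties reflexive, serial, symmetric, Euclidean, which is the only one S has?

Reflexive: no — w0 is not related to itself.
Serial: yes — every world has a successor (e.g. w0 S w3).
Symmetric: no — w0 S w3 but not w3 S w0.
Euclidean: no — w0 S w3 and w0 S w4, but not w3 S w4.
Only serial holds.

serial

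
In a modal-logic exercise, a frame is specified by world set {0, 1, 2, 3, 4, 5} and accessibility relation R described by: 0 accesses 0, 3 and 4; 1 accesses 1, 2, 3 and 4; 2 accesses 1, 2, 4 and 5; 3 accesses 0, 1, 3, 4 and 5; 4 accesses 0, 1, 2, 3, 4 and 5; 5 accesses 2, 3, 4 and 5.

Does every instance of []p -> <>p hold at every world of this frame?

The schema D characterises exactly the serial frames.
Serial: yes — every world has a successor (e.g. 0 R 0).

Yes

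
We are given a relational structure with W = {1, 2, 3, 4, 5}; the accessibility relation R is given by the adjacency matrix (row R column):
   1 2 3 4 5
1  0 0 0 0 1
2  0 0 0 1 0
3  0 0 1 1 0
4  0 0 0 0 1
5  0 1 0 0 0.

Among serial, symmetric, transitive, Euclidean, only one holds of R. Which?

serial

Serial: yes — every world has a successor (e.g. 1 R 5).
Symmetric: no — 1 R 5 but not 5 R 1.
Transitive: no — 1 R 5 and 5 R 2, but not 1 R 2.
Euclidean: no — 1 R 5 and 1 R 5, but not 5 R 5.
Only serial holds.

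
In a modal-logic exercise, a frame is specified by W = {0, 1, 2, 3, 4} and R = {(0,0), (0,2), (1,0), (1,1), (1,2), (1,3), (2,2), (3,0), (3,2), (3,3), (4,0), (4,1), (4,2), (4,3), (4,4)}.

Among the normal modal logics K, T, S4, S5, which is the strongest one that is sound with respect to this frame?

S4

Reflexive (axiom T): yes — every world is R-related to itself.
Transitive (axiom 4): yes — every two-step R-path is closed by a direct edge.
Euclidean (axiom 5): no — 1 R 0 and 1 R 3, but not 0 R 3.
So F validates K, T, S4; S5 would additionally require R to be Euclidean. The strongest is S4.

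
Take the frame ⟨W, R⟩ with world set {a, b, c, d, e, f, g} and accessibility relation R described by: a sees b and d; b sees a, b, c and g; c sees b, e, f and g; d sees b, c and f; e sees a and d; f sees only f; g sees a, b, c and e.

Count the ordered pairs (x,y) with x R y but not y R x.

10

Enumerating: (a,d), (c,e), (c,f), (d,b), (d,c), (d,f), (e,a), (e,d), (g,a), (g,e).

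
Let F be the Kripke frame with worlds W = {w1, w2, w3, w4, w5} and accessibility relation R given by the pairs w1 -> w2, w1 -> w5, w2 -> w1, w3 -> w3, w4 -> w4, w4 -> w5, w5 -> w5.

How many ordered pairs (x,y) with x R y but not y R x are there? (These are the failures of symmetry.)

Enumerating: (w1,w5), (w4,w5).

2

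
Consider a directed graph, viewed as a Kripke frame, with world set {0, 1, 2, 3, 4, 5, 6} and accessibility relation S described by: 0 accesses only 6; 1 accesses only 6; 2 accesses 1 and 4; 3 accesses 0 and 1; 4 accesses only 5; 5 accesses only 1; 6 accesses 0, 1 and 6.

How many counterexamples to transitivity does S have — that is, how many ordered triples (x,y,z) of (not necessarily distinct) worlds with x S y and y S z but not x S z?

Enumerating: (0,6,0), (0,6,1), (1,6,0), (1,6,1), (2,1,6), (2,4,5), (3,0,6), (3,1,6), (4,5,1), (5,1,6).

10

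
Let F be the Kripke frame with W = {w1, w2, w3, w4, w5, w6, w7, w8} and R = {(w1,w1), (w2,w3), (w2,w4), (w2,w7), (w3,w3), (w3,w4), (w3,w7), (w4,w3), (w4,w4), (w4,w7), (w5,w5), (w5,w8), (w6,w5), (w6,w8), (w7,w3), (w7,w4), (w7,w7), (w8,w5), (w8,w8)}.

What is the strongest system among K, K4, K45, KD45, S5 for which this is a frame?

KD45

Transitive (axiom 4): yes — every two-step R-path is closed by a direct edge.
Euclidean (axiom 5): yes — any two successors of a common world are R-related.
Serial (axiom D): yes — every world has a successor (e.g. w1 R w1).
Reflexive (axiom T): no — w2 is not related to itself.
So F validates K, K4, K45, KD45; S5 would additionally require R to be reflexive. The strongest is KD45.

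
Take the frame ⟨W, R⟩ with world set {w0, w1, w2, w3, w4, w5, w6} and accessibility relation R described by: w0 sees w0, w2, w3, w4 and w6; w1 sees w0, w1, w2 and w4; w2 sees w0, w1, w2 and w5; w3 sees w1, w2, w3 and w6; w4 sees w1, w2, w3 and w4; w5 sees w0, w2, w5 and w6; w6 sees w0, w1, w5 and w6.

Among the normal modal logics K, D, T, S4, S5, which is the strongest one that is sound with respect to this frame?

Serial (axiom D): yes — every world has a successor (e.g. w0 R w0).
Reflexive (axiom T): yes — every world is R-related to itself.
Transitive (axiom 4): no — w0 R w2 and w2 R w1, but not w0 R w1.
Euclidean (axiom 5): no — w0 R w2 and w0 R w3, but not w2 R w3.
So F validates K, D, T; S4 would additionally require R to be transitive. The strongest is T.

T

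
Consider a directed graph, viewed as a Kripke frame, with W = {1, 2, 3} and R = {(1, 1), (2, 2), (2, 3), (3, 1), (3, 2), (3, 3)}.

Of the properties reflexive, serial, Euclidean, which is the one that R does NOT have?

Euclidean

Reflexive: yes — every world is R-related to itself.
Serial: yes — every world has a successor (e.g. 1 R 1).
Euclidean: no — 3 R 1 and 3 R 2, but not 1 R 2.
Only Euclidean fails.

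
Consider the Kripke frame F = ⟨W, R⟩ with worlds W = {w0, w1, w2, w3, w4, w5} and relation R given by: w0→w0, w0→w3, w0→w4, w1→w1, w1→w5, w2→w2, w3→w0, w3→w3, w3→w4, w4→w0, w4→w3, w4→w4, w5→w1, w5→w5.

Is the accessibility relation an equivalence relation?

Reflexive: yes — every world is R-related to itself.
Symmetric: yes — every pair in R has its reverse in R.
Transitive: yes — every two-step R-path is closed by a direct edge.
So R is an equivalence relation.

Yes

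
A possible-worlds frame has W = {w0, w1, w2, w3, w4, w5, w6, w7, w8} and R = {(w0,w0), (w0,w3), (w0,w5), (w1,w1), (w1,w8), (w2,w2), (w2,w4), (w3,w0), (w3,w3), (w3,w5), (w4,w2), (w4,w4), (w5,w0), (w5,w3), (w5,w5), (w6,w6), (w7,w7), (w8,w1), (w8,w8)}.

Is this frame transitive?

Transitive: yes — every two-step R-path is closed by a direct edge.

Yes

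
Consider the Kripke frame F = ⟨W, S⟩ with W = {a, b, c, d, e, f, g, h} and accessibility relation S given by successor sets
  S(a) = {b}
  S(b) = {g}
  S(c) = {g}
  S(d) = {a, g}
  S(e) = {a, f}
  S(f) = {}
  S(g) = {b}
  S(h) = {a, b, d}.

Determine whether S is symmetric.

No

Symmetric: no — a S b but not b S a.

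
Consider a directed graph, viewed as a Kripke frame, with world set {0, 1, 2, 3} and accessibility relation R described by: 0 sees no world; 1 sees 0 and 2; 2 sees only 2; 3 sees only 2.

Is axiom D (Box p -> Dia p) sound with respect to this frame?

No

Axiom D corresponds to the accessibility relation being serial.
Serial: no — 0 has no R-successor.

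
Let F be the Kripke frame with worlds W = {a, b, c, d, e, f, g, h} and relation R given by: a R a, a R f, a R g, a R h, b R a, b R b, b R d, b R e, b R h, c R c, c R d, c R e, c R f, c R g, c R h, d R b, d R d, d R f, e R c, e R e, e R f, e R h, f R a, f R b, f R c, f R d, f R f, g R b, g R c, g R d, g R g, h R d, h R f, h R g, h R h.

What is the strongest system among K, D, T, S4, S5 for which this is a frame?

Serial (axiom D): yes — every world has a successor (e.g. a R a).
Reflexive (axiom T): yes — every world is R-related to itself.
Transitive (axiom 4): no — a R f and f R b, but not a R b.
Euclidean (axiom 5): no — a R f and a R g, but not f R g.
So F validates K, D, T; S4 would additionally require R to be transitive. The strongest is T.

T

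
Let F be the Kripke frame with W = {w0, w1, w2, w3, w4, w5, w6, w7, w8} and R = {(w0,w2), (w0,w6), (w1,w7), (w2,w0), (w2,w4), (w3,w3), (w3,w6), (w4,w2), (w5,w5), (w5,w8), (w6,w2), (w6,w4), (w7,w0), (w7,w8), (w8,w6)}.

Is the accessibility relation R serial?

Serial: yes — every world has a successor (e.g. w0 R w2).

Yes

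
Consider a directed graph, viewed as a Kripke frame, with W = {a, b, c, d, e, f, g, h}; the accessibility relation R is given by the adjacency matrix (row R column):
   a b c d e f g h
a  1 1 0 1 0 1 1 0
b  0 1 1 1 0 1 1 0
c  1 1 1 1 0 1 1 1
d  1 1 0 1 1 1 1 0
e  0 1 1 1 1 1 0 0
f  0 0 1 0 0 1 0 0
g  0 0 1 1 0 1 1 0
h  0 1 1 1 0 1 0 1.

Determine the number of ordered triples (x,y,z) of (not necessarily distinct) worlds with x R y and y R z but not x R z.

36

Enumerating: (a,b,c), (a,d,e), (a,f,c), (a,g,c), (b,c,a), (b,c,h), (b,d,a), (b,d,e), (c,d,e), (d,b,c), (d,e,c), (d,f,c), … and 24 more.
Total: 36.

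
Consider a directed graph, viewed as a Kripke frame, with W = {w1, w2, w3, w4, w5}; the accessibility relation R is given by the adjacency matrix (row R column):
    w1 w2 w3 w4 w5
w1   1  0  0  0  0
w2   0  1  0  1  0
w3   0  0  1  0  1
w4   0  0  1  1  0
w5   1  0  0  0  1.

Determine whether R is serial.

Yes

Serial: yes — every world has a successor (e.g. w1 R w1).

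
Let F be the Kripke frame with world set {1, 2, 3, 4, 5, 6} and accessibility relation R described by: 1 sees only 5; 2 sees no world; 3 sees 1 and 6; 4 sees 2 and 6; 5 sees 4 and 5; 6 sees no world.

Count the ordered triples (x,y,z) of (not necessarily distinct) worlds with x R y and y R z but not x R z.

4

Enumerating: (1,5,4), (3,1,5), (5,4,2), (5,4,6).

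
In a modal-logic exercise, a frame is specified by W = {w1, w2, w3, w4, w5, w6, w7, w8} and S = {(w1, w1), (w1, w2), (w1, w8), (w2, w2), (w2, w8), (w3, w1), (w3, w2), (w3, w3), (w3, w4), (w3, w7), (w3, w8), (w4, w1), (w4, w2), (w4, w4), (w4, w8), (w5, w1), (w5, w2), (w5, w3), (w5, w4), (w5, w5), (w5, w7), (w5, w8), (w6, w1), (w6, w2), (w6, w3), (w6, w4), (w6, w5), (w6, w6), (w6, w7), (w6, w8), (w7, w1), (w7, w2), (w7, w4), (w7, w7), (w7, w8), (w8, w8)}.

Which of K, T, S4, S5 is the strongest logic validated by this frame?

S4

Reflexive (axiom T): yes — every world is S-related to itself.
Transitive (axiom 4): yes — every two-step S-path is closed by a direct edge.
Euclidean (axiom 5): no — w1 S w8 and w1 S w2, but not w8 S w2.
So F validates K, T, S4; S5 would additionally require S to be Euclidean. The strongest is S4.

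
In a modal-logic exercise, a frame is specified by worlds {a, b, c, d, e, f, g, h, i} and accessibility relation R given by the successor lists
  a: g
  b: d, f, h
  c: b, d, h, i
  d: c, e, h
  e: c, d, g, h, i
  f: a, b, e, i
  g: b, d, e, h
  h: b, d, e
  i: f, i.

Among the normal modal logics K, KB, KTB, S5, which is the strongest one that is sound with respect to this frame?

K

Symmetric (axiom B): no — a R g but not g R a.
Reflexive (axiom T): no — a is not related to itself.
Euclidean (axiom 5): no — b R d and b R f, but not d R f.
So F validates K; KB would additionally require R to be symmetric. The strongest is K.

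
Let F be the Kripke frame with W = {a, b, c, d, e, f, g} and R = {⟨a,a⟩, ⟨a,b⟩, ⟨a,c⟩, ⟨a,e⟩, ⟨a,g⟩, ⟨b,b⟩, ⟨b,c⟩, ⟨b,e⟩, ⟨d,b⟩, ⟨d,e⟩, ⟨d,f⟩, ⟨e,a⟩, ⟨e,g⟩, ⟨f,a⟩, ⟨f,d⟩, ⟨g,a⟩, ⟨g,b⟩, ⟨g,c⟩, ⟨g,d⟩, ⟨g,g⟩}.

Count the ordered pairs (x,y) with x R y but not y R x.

11

Enumerating: (a,b), (a,c), (b,c), (b,e), (d,b), (d,e), (e,g), (f,a), (g,b), (g,c), (g,d).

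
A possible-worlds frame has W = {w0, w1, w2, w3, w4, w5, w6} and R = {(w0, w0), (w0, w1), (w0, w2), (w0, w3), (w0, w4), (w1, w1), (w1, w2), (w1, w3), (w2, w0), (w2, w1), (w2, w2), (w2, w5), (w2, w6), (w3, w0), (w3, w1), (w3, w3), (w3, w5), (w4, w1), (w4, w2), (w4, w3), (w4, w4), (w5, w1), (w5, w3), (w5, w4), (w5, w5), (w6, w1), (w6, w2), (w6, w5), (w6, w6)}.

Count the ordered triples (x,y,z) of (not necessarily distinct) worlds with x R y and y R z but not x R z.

29

Enumerating: (w0,w2,w5), (w0,w2,w6), (w0,w3,w5), (w1,w2,w0), (w1,w2,w5), (w1,w2,w6), (w1,w3,w0), (w1,w3,w5), (w2,w0,w3), (w2,w0,w4), (w2,w1,w3), (w2,w5,w3), … and 17 more.
Total: 29.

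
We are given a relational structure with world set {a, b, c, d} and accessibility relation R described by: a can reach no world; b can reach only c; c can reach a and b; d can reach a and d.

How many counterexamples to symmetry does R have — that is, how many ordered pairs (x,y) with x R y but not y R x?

2

Enumerating: (c,a), (d,a).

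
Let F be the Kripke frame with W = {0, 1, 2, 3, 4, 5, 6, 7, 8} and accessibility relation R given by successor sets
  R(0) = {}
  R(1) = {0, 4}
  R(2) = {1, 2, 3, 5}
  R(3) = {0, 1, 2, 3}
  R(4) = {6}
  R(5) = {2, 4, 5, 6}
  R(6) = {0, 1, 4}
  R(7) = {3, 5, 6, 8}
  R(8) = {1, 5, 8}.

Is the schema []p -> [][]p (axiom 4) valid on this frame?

No

Axiom 4 corresponds to the accessibility relation being transitive.
Transitive: no — 1 R 4 and 4 R 6, but not 1 R 6.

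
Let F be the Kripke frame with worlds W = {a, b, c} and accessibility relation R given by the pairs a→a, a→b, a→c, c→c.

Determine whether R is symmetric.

No

Symmetric: no — a R b but not b R a.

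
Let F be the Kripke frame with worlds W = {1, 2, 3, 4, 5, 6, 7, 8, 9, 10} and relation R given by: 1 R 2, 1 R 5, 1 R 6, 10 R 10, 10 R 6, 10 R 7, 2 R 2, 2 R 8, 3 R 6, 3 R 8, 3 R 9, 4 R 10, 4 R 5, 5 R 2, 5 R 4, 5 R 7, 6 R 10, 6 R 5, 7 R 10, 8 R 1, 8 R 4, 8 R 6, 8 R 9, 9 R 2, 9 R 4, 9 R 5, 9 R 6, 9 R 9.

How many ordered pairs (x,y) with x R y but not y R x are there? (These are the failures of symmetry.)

Enumerating: (1,2), (1,5), (1,6), (2,8), (3,6), (3,8), (3,9), (4,10), (5,2), (5,7), (6,5), (8,1), … and 7 more.
Total: 19.

19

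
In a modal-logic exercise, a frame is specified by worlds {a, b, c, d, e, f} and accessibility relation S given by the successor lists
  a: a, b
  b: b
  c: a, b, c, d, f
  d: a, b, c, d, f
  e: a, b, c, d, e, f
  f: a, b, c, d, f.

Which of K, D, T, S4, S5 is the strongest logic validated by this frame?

S4

Serial (axiom D): yes — every world has a successor (e.g. a S a).
Reflexive (axiom T): yes — every world is S-related to itself.
Transitive (axiom 4): yes — every two-step S-path is closed by a direct edge.
Euclidean (axiom 5): no — c S a and c S d, but not a S d.
So F validates K, D, T, S4; S5 would additionally require S to be Euclidean. The strongest is S4.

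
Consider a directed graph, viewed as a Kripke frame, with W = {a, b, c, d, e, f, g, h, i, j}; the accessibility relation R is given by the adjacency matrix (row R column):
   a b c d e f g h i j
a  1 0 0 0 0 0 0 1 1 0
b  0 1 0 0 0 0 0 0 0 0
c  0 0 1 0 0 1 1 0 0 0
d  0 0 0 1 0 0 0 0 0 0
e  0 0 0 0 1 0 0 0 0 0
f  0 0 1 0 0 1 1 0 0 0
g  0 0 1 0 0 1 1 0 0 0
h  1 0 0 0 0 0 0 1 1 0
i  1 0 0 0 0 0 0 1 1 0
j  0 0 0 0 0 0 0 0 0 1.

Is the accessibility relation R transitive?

Transitive: yes — every two-step R-path is closed by a direct edge.

Yes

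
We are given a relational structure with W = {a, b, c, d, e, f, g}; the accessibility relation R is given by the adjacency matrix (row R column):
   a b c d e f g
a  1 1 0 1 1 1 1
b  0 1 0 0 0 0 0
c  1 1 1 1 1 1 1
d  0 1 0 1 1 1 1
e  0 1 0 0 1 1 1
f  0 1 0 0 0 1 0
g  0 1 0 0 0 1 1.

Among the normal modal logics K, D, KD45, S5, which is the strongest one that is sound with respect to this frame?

D

Serial (axiom D): yes — every world has a successor (e.g. a R a).
Euclidean (axiom 5): no — a R b and a R d, but not b R d.
Transitive (axiom 4): yes — every two-step R-path is closed by a direct edge.
Reflexive (axiom T): yes — every world is R-related to itself.
So F validates K, D; KD45 would additionally require R to be Euclidean. The strongest is D.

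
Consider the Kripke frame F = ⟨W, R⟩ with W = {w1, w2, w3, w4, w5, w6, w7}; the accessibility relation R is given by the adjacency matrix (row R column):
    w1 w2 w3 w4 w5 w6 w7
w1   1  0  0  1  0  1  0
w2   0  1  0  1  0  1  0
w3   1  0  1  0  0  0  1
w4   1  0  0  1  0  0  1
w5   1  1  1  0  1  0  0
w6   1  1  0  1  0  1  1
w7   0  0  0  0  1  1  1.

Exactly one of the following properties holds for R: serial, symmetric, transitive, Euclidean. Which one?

Serial: yes — every world has a successor (e.g. w1 R w1).
Symmetric: no — w2 R w4 but not w4 R w2.
Transitive: no — w1 R w4 and w4 R w7, but not w1 R w7.
Euclidean: no — w1 R w4 and w1 R w6, but not w4 R w6.
Only serial holds.

serial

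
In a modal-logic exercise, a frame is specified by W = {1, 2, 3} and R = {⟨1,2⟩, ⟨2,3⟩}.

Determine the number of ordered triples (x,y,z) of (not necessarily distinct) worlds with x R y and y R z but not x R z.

Enumerating: (1,2,3).

1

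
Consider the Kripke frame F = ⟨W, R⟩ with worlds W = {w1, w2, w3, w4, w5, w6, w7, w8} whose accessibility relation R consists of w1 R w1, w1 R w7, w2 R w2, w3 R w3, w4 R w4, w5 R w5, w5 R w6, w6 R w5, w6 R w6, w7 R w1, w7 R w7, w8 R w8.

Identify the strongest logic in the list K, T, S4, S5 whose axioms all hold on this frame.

Reflexive (axiom T): yes — every world is R-related to itself.
Transitive (axiom 4): yes — every two-step R-path is closed by a direct edge.
Euclidean (axiom 5): yes — any two successors of a common world are R-related.
So F validates K, T, S4, S5. The strongest is S5.

S5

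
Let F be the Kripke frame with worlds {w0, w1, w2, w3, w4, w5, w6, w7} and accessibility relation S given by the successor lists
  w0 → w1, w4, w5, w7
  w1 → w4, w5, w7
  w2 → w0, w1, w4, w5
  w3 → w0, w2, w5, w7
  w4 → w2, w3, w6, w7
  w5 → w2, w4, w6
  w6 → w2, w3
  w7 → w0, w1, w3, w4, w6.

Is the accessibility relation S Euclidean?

No

Euclidean: no — w0 S w4 and w0 S w1, but not w4 S w1.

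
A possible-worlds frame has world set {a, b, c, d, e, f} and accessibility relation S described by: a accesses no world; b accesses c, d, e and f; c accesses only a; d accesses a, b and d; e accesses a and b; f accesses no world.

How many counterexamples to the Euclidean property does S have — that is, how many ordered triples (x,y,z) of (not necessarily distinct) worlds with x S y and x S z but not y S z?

Enumerating: (b,c,c), (b,c,d), (b,c,e), (b,c,f), (b,d,c), (b,d,e), (b,d,f), (b,e,c), (b,e,d), (b,e,e), (b,e,f), (b,f,c), … and 13 more.
Total: 25.

25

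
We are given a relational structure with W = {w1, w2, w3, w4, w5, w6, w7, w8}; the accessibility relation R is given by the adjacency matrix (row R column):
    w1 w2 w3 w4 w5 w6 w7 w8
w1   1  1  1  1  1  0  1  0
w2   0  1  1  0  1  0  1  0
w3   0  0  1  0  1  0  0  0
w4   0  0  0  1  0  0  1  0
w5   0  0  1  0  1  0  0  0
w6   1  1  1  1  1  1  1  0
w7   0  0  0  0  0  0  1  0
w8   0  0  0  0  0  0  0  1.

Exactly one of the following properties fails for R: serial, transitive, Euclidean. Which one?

Serial: yes — every world has a successor (e.g. w1 R w1).
Transitive: yes — every two-step R-path is closed by a direct edge.
Euclidean: no — w1 R w2 and w1 R w4, but not w2 R w4.
Only Euclidean fails.

Euclidean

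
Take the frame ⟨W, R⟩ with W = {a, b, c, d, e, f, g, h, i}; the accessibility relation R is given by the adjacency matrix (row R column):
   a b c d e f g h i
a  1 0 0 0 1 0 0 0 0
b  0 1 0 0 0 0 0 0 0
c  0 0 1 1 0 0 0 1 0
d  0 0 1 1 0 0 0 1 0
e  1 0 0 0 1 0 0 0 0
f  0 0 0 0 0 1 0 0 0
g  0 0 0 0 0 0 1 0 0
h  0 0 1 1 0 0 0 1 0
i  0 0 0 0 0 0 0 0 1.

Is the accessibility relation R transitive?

Transitive: yes — every two-step R-path is closed by a direct edge.

Yes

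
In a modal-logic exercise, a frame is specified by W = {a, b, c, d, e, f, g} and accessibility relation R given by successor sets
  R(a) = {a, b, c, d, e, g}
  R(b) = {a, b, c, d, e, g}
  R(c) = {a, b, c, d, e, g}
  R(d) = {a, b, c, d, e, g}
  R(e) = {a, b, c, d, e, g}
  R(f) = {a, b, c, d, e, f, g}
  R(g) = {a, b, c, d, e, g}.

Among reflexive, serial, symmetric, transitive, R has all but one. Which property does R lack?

symmetric

Reflexive: yes — every world is R-related to itself.
Serial: yes — every world has a successor (e.g. a R a).
Symmetric: no — f R a but not a R f.
Transitive: yes — every two-step R-path is closed by a direct edge.
Only symmetric fails.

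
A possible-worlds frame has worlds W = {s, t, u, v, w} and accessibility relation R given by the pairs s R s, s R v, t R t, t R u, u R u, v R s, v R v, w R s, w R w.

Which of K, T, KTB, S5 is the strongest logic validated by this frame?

Reflexive (axiom T): yes — every world is R-related to itself.
Symmetric (axiom B): no — t R u but not u R t.
Euclidean (axiom 5): no — t R u and t R t, but not u R t.
So F validates K, T; KTB would additionally require R to be symmetric. The strongest is T.

T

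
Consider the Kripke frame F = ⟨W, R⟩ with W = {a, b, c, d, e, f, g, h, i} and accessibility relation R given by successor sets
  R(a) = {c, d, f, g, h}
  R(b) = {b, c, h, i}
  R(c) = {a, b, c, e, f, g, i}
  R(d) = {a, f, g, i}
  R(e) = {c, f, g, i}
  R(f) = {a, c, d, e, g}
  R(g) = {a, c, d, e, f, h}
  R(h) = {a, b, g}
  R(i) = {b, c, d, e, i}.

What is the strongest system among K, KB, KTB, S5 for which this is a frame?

Symmetric (axiom B): yes — every pair in R has its reverse in R.
Reflexive (axiom T): no — a is not related to itself.
Euclidean (axiom 5): no — a R c and a R d, but not c R d.
So F validates K, KB; KTB would additionally require R to be reflexive. The strongest is KB.

KB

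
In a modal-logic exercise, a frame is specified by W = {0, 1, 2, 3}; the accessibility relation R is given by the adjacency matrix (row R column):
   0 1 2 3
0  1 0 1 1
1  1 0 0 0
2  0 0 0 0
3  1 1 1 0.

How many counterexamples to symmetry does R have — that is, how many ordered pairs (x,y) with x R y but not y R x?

Enumerating: (0,2), (1,0), (3,1), (3,2).

4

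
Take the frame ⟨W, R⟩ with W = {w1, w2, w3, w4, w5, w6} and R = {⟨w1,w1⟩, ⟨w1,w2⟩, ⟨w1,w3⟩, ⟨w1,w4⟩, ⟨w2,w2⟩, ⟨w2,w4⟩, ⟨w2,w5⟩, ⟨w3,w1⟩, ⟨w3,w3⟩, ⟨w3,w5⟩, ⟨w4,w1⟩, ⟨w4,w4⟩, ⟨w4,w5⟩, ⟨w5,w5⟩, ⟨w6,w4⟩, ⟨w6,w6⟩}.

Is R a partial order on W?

Reflexive: yes — every world is R-related to itself.
Transitive: no — w1 R w2 and w2 R w5, but not w1 R w5.
Antisymmetric: no — w1 R w3 and w3 R w1 with w1 ≠ w3.
So R is not a partial order.

No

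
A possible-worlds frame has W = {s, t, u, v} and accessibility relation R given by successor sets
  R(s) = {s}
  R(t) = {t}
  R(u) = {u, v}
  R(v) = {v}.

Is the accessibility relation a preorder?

Reflexive: yes — every world is R-related to itself.
Transitive: yes — every two-step R-path is closed by a direct edge.
So R is a preorder.

Yes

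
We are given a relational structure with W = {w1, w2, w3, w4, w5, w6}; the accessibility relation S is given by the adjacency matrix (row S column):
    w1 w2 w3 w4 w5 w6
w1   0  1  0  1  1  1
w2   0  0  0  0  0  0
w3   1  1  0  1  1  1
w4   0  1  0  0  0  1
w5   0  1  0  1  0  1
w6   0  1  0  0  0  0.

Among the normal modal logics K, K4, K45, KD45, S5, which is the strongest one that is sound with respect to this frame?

K4

Transitive (axiom 4): yes — every two-step S-path is closed by a direct edge.
Euclidean (axiom 5): no — w1 S w2 and w1 S w4, but not w2 S w4.
Serial (axiom D): no — w2 has no S-successor.
Reflexive (axiom T): no — w1 is not related to itself.
So F validates K, K4; K45 would additionally require S to be Euclidean. The strongest is K4.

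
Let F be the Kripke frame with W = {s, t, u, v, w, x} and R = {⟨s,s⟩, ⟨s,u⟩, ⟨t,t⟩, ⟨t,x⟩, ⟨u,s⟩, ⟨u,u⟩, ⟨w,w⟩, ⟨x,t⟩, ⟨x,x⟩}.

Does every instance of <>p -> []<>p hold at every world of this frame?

The schema 5 characterises exactly the Euclidean frames.
Euclidean: yes — any two successors of a common world are R-related.

Yes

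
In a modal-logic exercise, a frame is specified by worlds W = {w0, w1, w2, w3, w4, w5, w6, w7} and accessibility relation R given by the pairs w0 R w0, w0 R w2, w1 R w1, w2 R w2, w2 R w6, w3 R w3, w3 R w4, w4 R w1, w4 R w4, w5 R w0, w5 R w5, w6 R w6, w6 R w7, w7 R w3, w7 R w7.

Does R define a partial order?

Reflexive: yes — every world is R-related to itself.
Transitive: no — w0 R w2 and w2 R w6, but not w0 R w6.
Antisymmetric: yes — no distinct pair is related both ways.
So R is not a partial order.

No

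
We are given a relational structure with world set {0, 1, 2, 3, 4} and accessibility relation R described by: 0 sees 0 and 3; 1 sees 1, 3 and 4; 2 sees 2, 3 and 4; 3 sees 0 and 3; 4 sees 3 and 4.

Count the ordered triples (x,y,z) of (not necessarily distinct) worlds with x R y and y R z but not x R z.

Enumerating: (1,3,0), (2,3,0), (4,3,0).

3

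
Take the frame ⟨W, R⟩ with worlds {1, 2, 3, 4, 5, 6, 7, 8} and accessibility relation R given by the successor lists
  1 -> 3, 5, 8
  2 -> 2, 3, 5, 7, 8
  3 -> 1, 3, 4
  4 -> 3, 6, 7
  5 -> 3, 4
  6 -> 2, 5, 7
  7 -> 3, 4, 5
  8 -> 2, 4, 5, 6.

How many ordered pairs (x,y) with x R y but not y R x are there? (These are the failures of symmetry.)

16

Enumerating: (1,5), (1,8), (2,3), (2,5), (2,7), (4,6), (5,3), (5,4), (6,2), (6,5), (6,7), (7,3), (7,5), (8,4), (8,5), (8,6).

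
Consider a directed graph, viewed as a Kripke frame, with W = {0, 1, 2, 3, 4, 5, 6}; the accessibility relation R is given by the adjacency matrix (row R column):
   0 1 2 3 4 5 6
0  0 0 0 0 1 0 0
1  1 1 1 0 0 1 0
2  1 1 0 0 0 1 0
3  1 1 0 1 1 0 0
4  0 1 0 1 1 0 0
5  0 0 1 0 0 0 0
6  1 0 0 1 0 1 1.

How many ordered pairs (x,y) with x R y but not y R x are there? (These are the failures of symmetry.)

Enumerating: (0,4), (1,0), (1,5), (2,0), (3,0), (3,1), (4,1), (6,0), (6,3), (6,5).

10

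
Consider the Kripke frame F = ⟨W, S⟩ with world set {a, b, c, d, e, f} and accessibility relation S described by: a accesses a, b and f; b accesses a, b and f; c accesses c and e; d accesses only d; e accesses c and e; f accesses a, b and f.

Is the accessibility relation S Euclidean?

Yes

Euclidean: yes — any two successors of a common world are S-related.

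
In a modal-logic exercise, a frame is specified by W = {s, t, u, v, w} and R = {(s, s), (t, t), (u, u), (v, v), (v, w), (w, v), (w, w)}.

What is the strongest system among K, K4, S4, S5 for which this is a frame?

S5

Transitive (axiom 4): yes — every two-step R-path is closed by a direct edge.
Reflexive (axiom T): yes — every world is R-related to itself.
Euclidean (axiom 5): yes — any two successors of a common world are R-related.
So F validates K, K4, S4, S5. The strongest is S5.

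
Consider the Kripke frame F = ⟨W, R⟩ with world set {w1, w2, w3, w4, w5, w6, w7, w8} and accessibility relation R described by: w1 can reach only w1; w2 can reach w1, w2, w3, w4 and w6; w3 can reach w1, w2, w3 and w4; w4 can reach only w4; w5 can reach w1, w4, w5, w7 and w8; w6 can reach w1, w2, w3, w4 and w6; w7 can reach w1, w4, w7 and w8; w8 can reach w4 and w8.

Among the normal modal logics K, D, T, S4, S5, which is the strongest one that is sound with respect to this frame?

T

Serial (axiom D): yes — every world has a successor (e.g. w1 R w1).
Reflexive (axiom T): yes — every world is R-related to itself.
Transitive (axiom 4): no — w3 R w2 and w2 R w6, but not w3 R w6.
Euclidean (axiom 5): no — w2 R w1 and w2 R w3, but not w1 R w3.
So F validates K, D, T; S4 would additionally require R to be transitive. The strongest is T.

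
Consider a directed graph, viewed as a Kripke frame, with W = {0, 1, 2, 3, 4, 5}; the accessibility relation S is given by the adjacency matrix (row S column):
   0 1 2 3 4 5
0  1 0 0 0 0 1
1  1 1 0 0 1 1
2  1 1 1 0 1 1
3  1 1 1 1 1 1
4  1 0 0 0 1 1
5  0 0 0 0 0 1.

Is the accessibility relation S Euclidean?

Euclidean: no — 1 S 0 and 1 S 4, but not 0 S 4.

No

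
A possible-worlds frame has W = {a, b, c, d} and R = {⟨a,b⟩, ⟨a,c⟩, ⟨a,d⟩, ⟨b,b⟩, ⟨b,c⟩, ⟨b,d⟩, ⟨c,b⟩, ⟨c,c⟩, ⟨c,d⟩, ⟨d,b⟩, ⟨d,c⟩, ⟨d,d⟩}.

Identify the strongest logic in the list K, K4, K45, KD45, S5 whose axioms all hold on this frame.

Transitive (axiom 4): yes — every two-step R-path is closed by a direct edge.
Euclidean (axiom 5): yes — any two successors of a common world are R-related.
Serial (axiom D): yes — every world has a successor (e.g. a R b).
Reflexive (axiom T): no — a is not related to itself.
So F validates K, K4, K45, KD45; S5 would additionally require R to be reflexive. The strongest is KD45.

KD45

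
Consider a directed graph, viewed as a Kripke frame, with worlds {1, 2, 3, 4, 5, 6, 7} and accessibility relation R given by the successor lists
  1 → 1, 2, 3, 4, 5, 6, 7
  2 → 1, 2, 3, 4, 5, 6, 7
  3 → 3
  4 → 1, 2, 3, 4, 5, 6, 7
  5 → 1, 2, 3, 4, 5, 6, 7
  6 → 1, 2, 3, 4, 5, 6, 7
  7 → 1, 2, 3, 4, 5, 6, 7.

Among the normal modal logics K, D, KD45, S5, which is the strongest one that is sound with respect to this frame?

D

Serial (axiom D): yes — every world has a successor (e.g. 1 R 1).
Euclidean (axiom 5): no — 1 R 3 and 1 R 2, but not 3 R 2.
Transitive (axiom 4): yes — every two-step R-path is closed by a direct edge.
Reflexive (axiom T): yes — every world is R-related to itself.
So F validates K, D; KD45 would additionally require R to be Euclidean. The strongest is D.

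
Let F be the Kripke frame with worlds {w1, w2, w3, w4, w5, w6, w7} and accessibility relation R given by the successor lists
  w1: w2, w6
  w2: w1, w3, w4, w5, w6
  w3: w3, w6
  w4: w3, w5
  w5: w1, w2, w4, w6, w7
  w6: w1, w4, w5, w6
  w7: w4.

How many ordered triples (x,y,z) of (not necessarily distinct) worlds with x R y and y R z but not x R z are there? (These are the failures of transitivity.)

30

Enumerating: (w1,w2,w1), (w1,w2,w3), (w1,w2,w4), (w1,w2,w5), (w1,w6,w1), (w1,w6,w4), (w1,w6,w5), (w2,w1,w2), (w2,w5,w2), (w2,w5,w7), (w3,w6,w1), (w3,w6,w4), … and 18 more.
Total: 30.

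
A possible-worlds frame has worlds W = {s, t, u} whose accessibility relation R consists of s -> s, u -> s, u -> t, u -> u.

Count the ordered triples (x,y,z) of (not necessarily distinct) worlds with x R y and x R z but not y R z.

Enumerating: (u,s,t), (u,s,u), (u,t,s), (u,t,t), (u,t,u).

5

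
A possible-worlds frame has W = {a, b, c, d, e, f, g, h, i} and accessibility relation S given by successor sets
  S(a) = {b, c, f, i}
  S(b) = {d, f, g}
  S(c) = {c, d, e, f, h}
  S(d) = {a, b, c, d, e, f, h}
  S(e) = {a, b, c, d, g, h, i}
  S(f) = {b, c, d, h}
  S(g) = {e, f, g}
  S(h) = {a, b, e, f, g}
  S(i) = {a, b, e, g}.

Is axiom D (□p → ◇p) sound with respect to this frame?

Yes

The schema D characterises exactly the serial frames.
Serial: yes — every world has a successor (e.g. a S b).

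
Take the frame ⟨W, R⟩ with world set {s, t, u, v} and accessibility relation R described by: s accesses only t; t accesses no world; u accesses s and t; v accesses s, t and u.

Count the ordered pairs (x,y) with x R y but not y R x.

6

Enumerating: (s,t), (u,s), (u,t), (v,s), (v,t), (v,u).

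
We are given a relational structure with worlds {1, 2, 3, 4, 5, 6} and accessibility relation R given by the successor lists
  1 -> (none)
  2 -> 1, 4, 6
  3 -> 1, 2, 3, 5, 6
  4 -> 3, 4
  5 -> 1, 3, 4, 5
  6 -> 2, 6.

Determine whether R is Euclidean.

No

Euclidean: no — 2 R 1 and 2 R 4, but not 1 R 4.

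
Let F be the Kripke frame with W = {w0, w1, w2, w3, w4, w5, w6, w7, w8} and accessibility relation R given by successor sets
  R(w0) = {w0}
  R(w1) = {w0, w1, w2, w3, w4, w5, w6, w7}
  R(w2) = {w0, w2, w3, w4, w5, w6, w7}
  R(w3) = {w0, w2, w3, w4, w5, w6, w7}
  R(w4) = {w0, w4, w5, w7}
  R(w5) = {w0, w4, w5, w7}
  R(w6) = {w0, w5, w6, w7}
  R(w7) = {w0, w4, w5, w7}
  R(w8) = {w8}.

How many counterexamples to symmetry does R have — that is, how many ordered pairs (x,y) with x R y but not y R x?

23

Enumerating: (w1,w0), (w1,w2), (w1,w3), (w1,w4), (w1,w5), (w1,w6), (w1,w7), (w2,w0), (w2,w4), (w2,w5), (w2,w6), (w2,w7), … and 11 more.
Total: 23.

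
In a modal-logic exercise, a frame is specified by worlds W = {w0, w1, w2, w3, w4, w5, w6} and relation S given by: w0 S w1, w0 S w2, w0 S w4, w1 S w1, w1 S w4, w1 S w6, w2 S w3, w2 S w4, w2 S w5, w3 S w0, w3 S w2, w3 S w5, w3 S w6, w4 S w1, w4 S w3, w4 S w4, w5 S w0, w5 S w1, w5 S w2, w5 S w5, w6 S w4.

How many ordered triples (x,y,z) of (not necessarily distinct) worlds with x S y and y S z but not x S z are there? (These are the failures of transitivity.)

30

Enumerating: (w0,w1,w6), (w0,w2,w3), (w0,w2,w5), (w0,w4,w3), (w1,w4,w3), (w2,w3,w0), (w2,w3,w2), (w2,w3,w6), (w2,w4,w1), (w2,w5,w0), (w2,w5,w1), (w2,w5,w2), … and 18 more.
Total: 30.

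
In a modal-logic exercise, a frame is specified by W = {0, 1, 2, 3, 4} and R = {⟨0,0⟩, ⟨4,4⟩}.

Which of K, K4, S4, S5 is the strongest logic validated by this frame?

K4

Transitive (axiom 4): yes — every two-step R-path is closed by a direct edge.
Reflexive (axiom T): no — 1 is not related to itself.
Euclidean (axiom 5): yes — any two successors of a common world are R-related.
So F validates K, K4; S4 would additionally require R to be reflexive. The strongest is K4.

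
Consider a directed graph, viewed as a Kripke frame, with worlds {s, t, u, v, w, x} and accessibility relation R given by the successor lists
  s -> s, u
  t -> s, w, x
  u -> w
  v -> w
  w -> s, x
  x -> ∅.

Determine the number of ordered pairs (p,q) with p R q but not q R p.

Enumerating: (s,u), (t,s), (t,w), (t,x), (u,w), (v,w), (w,s), (w,x).

8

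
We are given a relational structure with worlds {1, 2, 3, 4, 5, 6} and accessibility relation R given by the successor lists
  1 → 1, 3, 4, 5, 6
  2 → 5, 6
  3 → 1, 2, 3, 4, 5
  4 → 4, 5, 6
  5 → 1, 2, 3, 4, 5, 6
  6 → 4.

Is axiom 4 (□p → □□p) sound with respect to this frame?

Axiom 4 corresponds to the accessibility relation being transitive.
Transitive: no — 1 R 3 and 3 R 2, but not 1 R 2.

No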